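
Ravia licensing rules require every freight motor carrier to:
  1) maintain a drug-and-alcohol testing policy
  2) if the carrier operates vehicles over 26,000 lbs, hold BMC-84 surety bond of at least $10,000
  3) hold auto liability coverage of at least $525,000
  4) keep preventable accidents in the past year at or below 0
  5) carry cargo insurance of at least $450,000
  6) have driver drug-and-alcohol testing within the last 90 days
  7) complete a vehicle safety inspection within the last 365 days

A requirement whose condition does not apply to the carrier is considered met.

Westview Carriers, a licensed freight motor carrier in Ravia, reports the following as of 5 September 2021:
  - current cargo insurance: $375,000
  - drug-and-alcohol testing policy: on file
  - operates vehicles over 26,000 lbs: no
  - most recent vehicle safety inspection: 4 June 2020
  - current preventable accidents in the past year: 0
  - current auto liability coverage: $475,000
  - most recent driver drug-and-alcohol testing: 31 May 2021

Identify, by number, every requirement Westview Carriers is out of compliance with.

3, 5, 6, 7

1. drug-and-alcohol testing policy present → met
2. condition 'operates vehicles over 26,000 lbs' does not hold → requirement n/a → met
3. auto liability coverage $475,000 < $525,000 → not met
4. preventable accidents in the past year 0 ≤ 0 → met
5. cargo insurance $375,000 < $450,000 → not met
6. driver drug-and-alcohol testing 97 days ago vs limit 90 → not met
7. vehicle safety inspection 458 days ago vs limit 365 → not met
Not met: 3, 5, 6, 7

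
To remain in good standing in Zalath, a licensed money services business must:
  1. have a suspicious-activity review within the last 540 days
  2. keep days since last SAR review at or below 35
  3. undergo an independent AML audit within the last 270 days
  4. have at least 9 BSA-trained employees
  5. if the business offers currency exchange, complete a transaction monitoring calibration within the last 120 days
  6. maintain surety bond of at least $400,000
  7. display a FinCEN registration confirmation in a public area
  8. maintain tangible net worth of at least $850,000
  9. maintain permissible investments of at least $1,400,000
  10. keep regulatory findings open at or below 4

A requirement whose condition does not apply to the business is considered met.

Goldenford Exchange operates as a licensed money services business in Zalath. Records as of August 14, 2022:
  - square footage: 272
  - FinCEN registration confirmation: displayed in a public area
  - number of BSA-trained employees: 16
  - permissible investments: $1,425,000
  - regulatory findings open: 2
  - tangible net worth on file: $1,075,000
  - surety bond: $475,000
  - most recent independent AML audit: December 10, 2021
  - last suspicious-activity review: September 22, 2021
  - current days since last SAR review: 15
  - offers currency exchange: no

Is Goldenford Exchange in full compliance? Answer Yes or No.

1. suspicious-activity review 326 days ago vs limit 540 → met
2. days since last SAR review 15 ≤ 35 → met
3. independent AML audit 247 days ago vs limit 270 → met
4. BSA-trained employees 16 ≥ 9 → met
5. condition 'offers currency exchange' does not hold → requirement n/a → met
6. surety bond $475,000 ≥ $400,000 → met
7. FinCEN registration confirmation present → met
8. tangible net worth $1,075,000 ≥ $850,000 → met
9. permissible investments $1,425,000 ≥ $1,400,000 → met
10. regulatory findings open 2 ≤ 4 → met
All met.

Yes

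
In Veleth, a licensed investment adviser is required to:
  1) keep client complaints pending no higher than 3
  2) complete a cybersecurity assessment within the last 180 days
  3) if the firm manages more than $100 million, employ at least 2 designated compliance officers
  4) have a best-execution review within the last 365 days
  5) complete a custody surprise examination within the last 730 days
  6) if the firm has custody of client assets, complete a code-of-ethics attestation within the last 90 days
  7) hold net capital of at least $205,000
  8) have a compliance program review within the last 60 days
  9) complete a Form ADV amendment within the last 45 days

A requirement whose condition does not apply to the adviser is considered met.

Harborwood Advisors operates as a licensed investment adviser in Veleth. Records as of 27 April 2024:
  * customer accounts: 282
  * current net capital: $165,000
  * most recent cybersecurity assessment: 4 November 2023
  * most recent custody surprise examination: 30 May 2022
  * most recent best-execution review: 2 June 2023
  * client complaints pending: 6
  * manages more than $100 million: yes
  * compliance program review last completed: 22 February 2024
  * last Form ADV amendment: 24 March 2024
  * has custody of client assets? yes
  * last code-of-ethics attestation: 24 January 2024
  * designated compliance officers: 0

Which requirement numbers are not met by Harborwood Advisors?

1. client complaints pending 6 > 3 → not met
2. cybersecurity assessment 175 days ago vs limit 180 → met
3. condition 'manages more than $100 million' holds; designated compliance officers 0 < 2 → not met
4. best-execution review 330 days ago vs limit 365 → met
5. custody surprise examination 698 days ago vs limit 730 → met
6. condition 'has custody of client assets' holds; code-of-ethics attestation 94 days ago vs limit 90 → not met
7. net capital $165,000 < $205,000 → not met
8. compliance program review 65 days ago vs limit 60 → not met
9. Form ADV amendment 34 days ago vs limit 45 → met
Not met: 1, 3, 6, 7, 8

1, 3, 6, 7, 8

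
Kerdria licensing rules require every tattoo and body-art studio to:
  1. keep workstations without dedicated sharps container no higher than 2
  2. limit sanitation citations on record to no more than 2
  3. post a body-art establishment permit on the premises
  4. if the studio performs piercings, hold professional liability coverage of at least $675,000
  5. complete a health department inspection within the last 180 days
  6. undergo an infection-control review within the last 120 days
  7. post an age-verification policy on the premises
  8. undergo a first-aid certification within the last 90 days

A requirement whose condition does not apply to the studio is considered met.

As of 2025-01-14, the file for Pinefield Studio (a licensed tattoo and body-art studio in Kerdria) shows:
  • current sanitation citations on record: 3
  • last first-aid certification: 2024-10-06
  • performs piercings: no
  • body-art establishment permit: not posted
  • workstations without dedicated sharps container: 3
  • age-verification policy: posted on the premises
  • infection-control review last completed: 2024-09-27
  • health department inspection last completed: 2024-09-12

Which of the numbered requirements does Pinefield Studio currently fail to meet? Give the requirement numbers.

1. workstations without dedicated sharps container 3 > 2 → not met
2. sanitation citations on record 3 > 2 → not met
3. body-art establishment permit absent → not met
4. condition 'performs piercings' does not hold → requirement n/a → met
5. health department inspection 124 days ago vs limit 180 → met
6. infection-control review 109 days ago vs limit 120 → met
7. age-verification policy present → met
8. first-aid certification 100 days ago vs limit 90 → not met
Not met: 1, 2, 3, 8

1, 2, 3, 8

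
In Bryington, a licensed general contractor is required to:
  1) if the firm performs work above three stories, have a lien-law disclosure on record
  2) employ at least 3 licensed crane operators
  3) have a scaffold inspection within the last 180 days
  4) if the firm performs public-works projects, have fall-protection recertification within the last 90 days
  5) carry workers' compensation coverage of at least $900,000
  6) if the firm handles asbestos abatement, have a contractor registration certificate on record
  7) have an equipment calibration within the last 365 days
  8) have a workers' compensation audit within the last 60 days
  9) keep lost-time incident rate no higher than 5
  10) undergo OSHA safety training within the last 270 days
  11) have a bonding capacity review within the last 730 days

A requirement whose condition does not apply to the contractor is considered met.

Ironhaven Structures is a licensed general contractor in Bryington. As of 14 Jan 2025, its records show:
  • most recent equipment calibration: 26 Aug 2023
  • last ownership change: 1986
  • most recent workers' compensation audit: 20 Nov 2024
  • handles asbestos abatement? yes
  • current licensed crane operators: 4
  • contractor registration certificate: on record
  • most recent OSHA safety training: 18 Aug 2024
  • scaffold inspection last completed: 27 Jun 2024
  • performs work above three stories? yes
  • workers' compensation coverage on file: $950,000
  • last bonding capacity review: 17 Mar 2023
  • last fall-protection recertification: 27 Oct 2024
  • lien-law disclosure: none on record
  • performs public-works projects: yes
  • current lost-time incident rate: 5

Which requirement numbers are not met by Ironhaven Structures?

1. condition 'performs work above three stories' holds; lien-law disclosure absent → not met
2. licensed crane operators 4 ≥ 3 → met
3. scaffold inspection 201 days ago vs limit 180 → not met
4. condition 'performs public-works projects' holds; fall-protection recertification 79 days ago vs limit 90 → met
5. workers' compensation coverage $950,000 ≥ $900,000 → met
6. condition 'handles asbestos abatement' holds; contractor registration certificate present → met
7. equipment calibration 507 days ago vs limit 365 → not met
8. workers' compensation audit 55 days ago vs limit 60 → met
9. lost-time incident rate 5 ≤ 5 → met
10. OSHA safety training 149 days ago vs limit 270 → met
11. bonding capacity review 669 days ago vs limit 730 → met
Not met: 1, 3, 7

1, 3, 7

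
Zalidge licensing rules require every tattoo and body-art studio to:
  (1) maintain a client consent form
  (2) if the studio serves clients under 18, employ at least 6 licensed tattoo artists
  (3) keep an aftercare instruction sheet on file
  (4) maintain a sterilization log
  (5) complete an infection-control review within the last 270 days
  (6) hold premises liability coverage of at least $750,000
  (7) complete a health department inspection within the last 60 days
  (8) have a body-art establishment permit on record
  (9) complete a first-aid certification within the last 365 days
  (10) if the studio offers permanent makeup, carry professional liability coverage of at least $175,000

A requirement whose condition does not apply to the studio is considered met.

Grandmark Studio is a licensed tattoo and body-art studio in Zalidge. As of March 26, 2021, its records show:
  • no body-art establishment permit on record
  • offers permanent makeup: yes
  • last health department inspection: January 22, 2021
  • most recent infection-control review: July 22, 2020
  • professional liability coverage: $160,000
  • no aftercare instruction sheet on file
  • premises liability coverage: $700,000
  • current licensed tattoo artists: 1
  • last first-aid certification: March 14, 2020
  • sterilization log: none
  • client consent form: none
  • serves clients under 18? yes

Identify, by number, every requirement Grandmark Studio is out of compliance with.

1. client consent form absent → not met
2. condition 'serves clients under 18' holds; licensed tattoo artists 1 < 6 → not met
3. aftercare instruction sheet absent → not met
4. sterilization log absent → not met
5. infection-control review 247 days ago vs limit 270 → met
6. premises liability coverage $700,000 < $750,000 → not met
7. health department inspection 63 days ago vs limit 60 → not met
8. body-art establishment permit absent → not met
9. first-aid certification 377 days ago vs limit 365 → not met
10. condition 'offers permanent makeup' holds; professional liability coverage $160,000 < $175,000 → not met
Not met: 1, 2, 3, 4, 6, 7, 8, 9, 10

1, 2, 3, 4, 6, 7, 8, 9, 10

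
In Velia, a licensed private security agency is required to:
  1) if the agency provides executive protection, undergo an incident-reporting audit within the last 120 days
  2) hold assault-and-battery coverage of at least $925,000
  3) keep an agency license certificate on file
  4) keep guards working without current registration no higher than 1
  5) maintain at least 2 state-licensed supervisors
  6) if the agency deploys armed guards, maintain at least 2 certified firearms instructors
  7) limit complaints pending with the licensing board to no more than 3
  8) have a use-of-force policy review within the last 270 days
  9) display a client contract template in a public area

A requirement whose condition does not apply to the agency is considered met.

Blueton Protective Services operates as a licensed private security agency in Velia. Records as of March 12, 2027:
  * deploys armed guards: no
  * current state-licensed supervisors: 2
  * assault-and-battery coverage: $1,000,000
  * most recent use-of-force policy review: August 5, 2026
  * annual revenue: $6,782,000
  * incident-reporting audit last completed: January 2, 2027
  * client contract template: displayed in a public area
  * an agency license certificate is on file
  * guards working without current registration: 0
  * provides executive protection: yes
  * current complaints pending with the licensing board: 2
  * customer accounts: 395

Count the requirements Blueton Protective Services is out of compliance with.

1. condition 'provides executive protection' holds; incident-reporting audit 69 days ago vs limit 120 → met
2. assault-and-battery coverage $1,000,000 ≥ $925,000 → met
3. agency license certificate present → met
4. guards working without current registration 0 ≤ 1 → met
5. state-licensed supervisors 2 ≥ 2 → met
6. condition 'deploys armed guards' does not hold → requirement n/a → met
7. complaints pending with the licensing board 2 ≤ 3 → met
8. use-of-force policy review 219 days ago vs limit 270 → met
9. client contract template present → met
Not met: 0 of 9

0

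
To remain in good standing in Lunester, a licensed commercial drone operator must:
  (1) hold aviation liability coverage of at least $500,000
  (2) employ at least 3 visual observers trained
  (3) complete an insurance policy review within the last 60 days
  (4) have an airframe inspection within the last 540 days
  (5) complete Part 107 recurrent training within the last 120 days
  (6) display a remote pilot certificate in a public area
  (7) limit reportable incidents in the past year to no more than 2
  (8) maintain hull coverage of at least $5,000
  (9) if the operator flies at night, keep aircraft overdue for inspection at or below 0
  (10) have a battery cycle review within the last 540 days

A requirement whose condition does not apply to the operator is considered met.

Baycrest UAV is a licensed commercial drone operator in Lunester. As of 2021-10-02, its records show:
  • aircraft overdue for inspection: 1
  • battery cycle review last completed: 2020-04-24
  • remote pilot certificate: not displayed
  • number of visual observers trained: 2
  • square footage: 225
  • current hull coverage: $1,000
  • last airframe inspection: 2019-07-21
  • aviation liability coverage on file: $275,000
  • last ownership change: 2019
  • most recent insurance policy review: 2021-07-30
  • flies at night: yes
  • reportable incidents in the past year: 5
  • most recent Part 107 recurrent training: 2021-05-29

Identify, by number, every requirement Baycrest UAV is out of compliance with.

1, 2, 3, 4, 5, 6, 7, 8, 9

1. aviation liability coverage $275,000 < $500,000 → not met
2. visual observers trained 2 < 3 → not met
3. insurance policy review 64 days ago vs limit 60 → not met
4. airframe inspection 804 days ago vs limit 540 → not met
5. Part 107 recurrent training 126 days ago vs limit 120 → not met
6. remote pilot certificate absent → not met
7. reportable incidents in the past year 5 > 2 → not met
8. hull coverage $1,000 < $5,000 → not met
9. condition 'flies at night' holds; aircraft overdue for inspection 1 > 0 → not met
10. battery cycle review 526 days ago vs limit 540 → met
Not met: 1, 2, 3, 4, 5, 6, 7, 8, 9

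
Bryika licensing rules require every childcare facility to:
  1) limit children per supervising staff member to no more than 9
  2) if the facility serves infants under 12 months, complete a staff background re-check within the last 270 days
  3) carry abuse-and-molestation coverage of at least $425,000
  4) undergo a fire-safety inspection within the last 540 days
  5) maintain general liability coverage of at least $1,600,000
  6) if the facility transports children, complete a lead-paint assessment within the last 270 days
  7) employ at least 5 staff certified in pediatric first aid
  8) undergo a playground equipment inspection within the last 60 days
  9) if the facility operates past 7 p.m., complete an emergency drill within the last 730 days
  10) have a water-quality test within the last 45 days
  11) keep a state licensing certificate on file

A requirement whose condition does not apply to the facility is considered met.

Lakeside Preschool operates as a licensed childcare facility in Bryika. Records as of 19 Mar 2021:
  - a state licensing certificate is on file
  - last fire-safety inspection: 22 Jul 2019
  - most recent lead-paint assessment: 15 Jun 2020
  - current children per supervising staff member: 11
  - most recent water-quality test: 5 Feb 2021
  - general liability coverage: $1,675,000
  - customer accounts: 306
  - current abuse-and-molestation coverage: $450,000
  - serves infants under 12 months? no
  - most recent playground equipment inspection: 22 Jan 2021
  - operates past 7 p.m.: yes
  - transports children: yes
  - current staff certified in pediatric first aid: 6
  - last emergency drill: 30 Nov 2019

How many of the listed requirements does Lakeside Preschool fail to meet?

3

1. children per supervising staff member 11 > 9 → not met
2. condition 'serves infants under 12 months' does not hold → requirement n/a → met
3. abuse-and-molestation coverage $450,000 ≥ $425,000 → met
4. fire-safety inspection 606 days ago vs limit 540 → not met
5. general liability coverage $1,675,000 ≥ $1,600,000 → met
6. condition 'transports children' holds; lead-paint assessment 277 days ago vs limit 270 → not met
7. staff certified in pediatric first aid 6 ≥ 5 → met
8. playground equipment inspection 56 days ago vs limit 60 → met
9. condition 'operates past 7 p.m.' holds; emergency drill 475 days ago vs limit 730 → met
10. water-quality test 42 days ago vs limit 45 → met
11. state licensing certificate present → met
Not met: 3 of 11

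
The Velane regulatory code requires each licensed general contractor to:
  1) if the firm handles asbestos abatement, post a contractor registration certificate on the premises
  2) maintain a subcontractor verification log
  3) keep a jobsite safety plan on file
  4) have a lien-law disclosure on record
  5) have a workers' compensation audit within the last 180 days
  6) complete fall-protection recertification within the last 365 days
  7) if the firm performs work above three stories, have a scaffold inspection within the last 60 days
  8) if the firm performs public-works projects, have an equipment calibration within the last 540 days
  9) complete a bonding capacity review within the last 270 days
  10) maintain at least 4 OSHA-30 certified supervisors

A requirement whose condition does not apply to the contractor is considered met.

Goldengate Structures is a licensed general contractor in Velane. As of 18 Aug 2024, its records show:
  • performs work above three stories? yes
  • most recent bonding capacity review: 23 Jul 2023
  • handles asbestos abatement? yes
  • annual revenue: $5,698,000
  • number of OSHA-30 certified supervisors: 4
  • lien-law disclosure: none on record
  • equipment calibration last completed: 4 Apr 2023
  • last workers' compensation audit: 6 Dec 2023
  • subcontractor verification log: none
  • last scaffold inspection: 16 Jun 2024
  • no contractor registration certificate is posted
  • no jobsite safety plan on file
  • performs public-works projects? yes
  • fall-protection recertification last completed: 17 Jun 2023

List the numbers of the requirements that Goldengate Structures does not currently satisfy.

1. condition 'handles asbestos abatement' holds; contractor registration certificate absent → not met
2. subcontractor verification log absent → not met
3. jobsite safety plan absent → not met
4. lien-law disclosure absent → not met
5. workers' compensation audit 256 days ago vs limit 180 → not met
6. fall-protection recertification 428 days ago vs limit 365 → not met
7. condition 'performs work above three stories' holds; scaffold inspection 63 days ago vs limit 60 → not met
8. condition 'performs public-works projects' holds; equipment calibration 502 days ago vs limit 540 → met
9. bonding capacity review 392 days ago vs limit 270 → not met
10. OSHA-30 certified supervisors 4 ≥ 4 → met
Not met: 1, 2, 3, 4, 5, 6, 7, 9

1, 2, 3, 4, 5, 6, 7, 9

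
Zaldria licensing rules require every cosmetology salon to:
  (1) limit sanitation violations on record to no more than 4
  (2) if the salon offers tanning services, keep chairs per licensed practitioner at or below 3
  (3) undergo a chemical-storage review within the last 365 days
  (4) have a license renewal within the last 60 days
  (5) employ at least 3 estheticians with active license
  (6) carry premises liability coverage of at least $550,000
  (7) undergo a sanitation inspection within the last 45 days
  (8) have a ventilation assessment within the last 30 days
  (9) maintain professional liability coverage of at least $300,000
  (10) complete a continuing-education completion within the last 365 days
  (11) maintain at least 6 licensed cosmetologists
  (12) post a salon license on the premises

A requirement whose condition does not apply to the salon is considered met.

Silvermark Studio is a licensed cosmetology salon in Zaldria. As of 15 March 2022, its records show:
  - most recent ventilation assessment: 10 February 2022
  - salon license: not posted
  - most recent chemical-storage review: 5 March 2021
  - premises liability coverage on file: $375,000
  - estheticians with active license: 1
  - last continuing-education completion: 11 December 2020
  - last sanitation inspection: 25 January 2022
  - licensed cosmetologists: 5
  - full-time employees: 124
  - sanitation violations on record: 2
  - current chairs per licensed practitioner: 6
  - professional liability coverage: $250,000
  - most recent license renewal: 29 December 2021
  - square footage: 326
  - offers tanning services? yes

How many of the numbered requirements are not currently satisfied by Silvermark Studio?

1. sanitation violations on record 2 ≤ 4 → met
2. condition 'offers tanning services' holds; chairs per licensed practitioner 6 > 3 → not met
3. chemical-storage review 375 days ago vs limit 365 → not met
4. license renewal 76 days ago vs limit 60 → not met
5. estheticians with active license 1 < 3 → not met
6. premises liability coverage $375,000 < $550,000 → not met
7. sanitation inspection 49 days ago vs limit 45 → not met
8. ventilation assessment 33 days ago vs limit 30 → not met
9. professional liability coverage $250,000 < $300,000 → not met
10. continuing-education completion 459 days ago vs limit 365 → not met
11. licensed cosmetologists 5 < 6 → not met
12. salon license absent → not met
Not met: 11 of 12

11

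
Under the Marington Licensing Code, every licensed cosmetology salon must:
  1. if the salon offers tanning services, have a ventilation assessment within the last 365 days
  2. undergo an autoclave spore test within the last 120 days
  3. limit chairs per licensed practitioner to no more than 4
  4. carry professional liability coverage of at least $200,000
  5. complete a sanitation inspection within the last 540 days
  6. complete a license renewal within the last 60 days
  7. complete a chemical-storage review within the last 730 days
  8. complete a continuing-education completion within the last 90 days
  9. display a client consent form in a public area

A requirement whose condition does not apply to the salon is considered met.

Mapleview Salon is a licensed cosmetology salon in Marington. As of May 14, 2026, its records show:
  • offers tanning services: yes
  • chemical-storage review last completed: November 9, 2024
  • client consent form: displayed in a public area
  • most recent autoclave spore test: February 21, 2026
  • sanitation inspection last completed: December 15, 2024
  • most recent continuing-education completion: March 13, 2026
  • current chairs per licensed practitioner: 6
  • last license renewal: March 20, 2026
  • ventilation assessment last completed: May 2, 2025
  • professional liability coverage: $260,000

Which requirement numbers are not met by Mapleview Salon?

1, 3

1. condition 'offers tanning services' holds; ventilation assessment 377 days ago vs limit 365 → not met
2. autoclave spore test 82 days ago vs limit 120 → met
3. chairs per licensed practitioner 6 > 4 → not met
4. professional liability coverage $260,000 ≥ $200,000 → met
5. sanitation inspection 515 days ago vs limit 540 → met
6. license renewal 55 days ago vs limit 60 → met
7. chemical-storage review 551 days ago vs limit 730 → met
8. continuing-education completion 62 days ago vs limit 90 → met
9. client consent form present → met
Not met: 1, 3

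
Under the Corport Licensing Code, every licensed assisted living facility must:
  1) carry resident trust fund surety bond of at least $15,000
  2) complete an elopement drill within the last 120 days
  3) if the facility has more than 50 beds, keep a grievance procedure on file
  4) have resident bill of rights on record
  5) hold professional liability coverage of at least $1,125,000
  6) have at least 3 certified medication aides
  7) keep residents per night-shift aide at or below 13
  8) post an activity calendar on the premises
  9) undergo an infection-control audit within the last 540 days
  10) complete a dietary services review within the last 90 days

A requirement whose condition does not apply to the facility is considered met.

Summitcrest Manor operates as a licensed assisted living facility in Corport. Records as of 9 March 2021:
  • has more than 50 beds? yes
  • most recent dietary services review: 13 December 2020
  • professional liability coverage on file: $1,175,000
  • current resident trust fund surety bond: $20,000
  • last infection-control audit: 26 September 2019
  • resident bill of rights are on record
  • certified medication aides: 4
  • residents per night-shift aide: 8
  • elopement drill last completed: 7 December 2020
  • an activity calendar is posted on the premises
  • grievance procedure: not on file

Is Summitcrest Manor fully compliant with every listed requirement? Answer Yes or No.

No

1. resident trust fund surety bond $20,000 ≥ $15,000 → met
2. elopement drill 92 days ago vs limit 120 → met
3. condition 'has more than 50 beds' holds; grievance procedure absent → not met
4. resident bill of rights present → met
5. professional liability coverage $1,175,000 ≥ $1,125,000 → met
6. certified medication aides 4 ≥ 3 → met
7. residents per night-shift aide 8 ≤ 13 → met
8. activity calendar present → met
9. infection-control audit 530 days ago vs limit 540 → met
10. dietary services review 86 days ago vs limit 90 → met
Not met: 3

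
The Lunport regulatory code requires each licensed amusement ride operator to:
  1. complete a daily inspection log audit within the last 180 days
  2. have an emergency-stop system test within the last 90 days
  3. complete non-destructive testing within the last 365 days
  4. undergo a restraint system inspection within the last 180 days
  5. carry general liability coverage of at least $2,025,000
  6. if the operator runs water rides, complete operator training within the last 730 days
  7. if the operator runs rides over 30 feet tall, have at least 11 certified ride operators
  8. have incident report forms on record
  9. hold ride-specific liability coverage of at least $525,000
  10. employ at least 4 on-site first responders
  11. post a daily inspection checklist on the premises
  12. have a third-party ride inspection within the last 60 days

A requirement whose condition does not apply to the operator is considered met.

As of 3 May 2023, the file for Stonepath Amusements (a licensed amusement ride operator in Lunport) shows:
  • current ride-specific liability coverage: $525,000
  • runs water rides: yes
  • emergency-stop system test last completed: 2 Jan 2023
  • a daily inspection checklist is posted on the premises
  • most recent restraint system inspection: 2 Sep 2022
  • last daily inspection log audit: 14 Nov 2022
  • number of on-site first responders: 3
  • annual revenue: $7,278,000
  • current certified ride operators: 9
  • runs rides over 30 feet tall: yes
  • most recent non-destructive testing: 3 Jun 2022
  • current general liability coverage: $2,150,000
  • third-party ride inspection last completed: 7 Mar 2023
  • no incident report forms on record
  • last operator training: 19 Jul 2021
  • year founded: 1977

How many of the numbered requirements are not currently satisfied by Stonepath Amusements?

1. daily inspection log audit 170 days ago vs limit 180 → met
2. emergency-stop system test 121 days ago vs limit 90 → not met
3. non-destructive testing 334 days ago vs limit 365 → met
4. restraint system inspection 243 days ago vs limit 180 → not met
5. general liability coverage $2,150,000 ≥ $2,025,000 → met
6. condition 'runs water rides' holds; operator training 653 days ago vs limit 730 → met
7. condition 'runs rides over 30 feet tall' holds; certified ride operators 9 < 11 → not met
8. incident report forms absent → not met
9. ride-specific liability coverage $525,000 ≥ $525,000 → met
10. on-site first responders 3 < 4 → not met
11. daily inspection checklist present → met
12. third-party ride inspection 57 days ago vs limit 60 → met
Not met: 5 of 12

5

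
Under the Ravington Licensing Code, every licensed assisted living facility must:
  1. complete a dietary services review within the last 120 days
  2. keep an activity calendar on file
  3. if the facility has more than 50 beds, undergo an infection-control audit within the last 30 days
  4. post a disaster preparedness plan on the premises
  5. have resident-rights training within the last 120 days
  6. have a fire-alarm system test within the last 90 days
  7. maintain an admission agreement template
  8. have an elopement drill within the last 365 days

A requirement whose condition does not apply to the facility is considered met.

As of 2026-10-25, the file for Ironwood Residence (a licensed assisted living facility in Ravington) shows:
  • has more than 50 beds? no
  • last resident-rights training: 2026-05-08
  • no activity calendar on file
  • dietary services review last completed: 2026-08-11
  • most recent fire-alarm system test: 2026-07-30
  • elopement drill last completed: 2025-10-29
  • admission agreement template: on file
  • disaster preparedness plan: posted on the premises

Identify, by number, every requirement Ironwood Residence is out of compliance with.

2, 5

1. dietary services review 75 days ago vs limit 120 → met
2. activity calendar absent → not met
3. condition 'has more than 50 beds' does not hold → requirement n/a → met
4. disaster preparedness plan present → met
5. resident-rights training 170 days ago vs limit 120 → not met
6. fire-alarm system test 87 days ago vs limit 90 → met
7. admission agreement template present → met
8. elopement drill 361 days ago vs limit 365 → met
Not met: 2, 5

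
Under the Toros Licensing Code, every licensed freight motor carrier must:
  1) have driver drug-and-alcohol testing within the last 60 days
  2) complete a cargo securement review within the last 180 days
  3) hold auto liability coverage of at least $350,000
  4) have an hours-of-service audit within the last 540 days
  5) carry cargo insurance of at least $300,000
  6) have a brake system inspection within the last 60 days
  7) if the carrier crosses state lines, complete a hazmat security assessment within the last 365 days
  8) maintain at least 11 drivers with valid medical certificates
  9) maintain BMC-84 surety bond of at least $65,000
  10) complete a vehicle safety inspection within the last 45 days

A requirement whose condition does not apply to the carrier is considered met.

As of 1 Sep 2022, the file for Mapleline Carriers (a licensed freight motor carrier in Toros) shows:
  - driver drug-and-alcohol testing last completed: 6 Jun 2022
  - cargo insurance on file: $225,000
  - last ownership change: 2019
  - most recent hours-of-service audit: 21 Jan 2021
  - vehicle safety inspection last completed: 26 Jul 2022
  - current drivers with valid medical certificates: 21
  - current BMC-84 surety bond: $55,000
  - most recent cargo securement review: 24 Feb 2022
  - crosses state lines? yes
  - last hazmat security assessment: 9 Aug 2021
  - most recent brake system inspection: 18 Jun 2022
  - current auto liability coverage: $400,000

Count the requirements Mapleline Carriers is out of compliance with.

1. driver drug-and-alcohol testing 87 days ago vs limit 60 → not met
2. cargo securement review 189 days ago vs limit 180 → not met
3. auto liability coverage $400,000 ≥ $350,000 → met
4. hours-of-service audit 588 days ago vs limit 540 → not met
5. cargo insurance $225,000 < $300,000 → not met
6. brake system inspection 75 days ago vs limit 60 → not met
7. condition 'crosses state lines' holds; hazmat security assessment 388 days ago vs limit 365 → not met
8. drivers with valid medical certificates 21 ≥ 11 → met
9. BMC-84 surety bond $55,000 < $65,000 → not met
10. vehicle safety inspection 37 days ago vs limit 45 → met
Not met: 7 of 10

7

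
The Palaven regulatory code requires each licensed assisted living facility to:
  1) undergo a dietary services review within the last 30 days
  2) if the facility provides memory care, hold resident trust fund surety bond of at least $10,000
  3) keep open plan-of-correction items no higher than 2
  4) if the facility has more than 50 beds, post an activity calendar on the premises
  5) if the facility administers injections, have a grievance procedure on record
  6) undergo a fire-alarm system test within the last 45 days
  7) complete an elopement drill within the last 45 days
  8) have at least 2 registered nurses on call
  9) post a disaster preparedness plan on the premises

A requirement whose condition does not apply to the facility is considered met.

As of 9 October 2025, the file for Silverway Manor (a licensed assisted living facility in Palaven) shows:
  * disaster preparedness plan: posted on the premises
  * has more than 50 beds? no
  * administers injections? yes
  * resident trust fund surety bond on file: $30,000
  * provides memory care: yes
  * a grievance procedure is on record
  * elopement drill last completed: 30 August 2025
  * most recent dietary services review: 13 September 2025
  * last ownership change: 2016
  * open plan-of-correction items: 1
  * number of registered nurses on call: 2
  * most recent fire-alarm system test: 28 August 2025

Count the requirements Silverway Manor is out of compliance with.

1. dietary services review 26 days ago vs limit 30 → met
2. condition 'provides memory care' holds; resident trust fund surety bond $30,000 ≥ $10,000 → met
3. open plan-of-correction items 1 ≤ 2 → met
4. condition 'has more than 50 beds' does not hold → requirement n/a → met
5. condition 'administers injections' holds; grievance procedure present → met
6. fire-alarm system test 42 days ago vs limit 45 → met
7. elopement drill 40 days ago vs limit 45 → met
8. registered nurses on call 2 ≥ 2 → met
9. disaster preparedness plan present → met
Not met: 0 of 9

0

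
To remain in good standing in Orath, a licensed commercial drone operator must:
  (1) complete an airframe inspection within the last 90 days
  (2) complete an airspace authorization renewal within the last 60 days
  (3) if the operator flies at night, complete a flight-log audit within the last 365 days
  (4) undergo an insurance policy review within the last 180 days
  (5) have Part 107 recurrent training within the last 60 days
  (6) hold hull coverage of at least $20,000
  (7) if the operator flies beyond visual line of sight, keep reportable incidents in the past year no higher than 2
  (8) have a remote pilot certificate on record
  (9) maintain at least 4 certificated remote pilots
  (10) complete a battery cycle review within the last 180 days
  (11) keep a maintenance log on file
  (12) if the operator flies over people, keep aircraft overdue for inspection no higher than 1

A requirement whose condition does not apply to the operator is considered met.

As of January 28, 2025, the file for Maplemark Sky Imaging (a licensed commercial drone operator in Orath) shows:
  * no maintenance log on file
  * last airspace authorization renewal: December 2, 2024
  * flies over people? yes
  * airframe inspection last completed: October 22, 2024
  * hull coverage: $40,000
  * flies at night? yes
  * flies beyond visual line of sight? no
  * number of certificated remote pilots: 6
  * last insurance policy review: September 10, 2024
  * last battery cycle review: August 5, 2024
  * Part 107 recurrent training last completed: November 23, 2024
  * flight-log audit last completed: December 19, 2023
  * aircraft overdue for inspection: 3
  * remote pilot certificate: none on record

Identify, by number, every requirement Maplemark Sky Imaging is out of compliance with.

1, 3, 5, 8, 11, 12

1. airframe inspection 98 days ago vs limit 90 → not met
2. airspace authorization renewal 57 days ago vs limit 60 → met
3. condition 'flies at night' holds; flight-log audit 406 days ago vs limit 365 → not met
4. insurance policy review 140 days ago vs limit 180 → met
5. Part 107 recurrent training 66 days ago vs limit 60 → not met
6. hull coverage $40,000 ≥ $20,000 → met
7. condition 'flies beyond visual line of sight' does not hold → requirement n/a → met
8. remote pilot certificate absent → not met
9. certificated remote pilots 6 ≥ 4 → met
10. battery cycle review 176 days ago vs limit 180 → met
11. maintenance log absent → not met
12. condition 'flies over people' holds; aircraft overdue for inspection 3 > 1 → not met
Not met: 1, 3, 5, 8, 11, 12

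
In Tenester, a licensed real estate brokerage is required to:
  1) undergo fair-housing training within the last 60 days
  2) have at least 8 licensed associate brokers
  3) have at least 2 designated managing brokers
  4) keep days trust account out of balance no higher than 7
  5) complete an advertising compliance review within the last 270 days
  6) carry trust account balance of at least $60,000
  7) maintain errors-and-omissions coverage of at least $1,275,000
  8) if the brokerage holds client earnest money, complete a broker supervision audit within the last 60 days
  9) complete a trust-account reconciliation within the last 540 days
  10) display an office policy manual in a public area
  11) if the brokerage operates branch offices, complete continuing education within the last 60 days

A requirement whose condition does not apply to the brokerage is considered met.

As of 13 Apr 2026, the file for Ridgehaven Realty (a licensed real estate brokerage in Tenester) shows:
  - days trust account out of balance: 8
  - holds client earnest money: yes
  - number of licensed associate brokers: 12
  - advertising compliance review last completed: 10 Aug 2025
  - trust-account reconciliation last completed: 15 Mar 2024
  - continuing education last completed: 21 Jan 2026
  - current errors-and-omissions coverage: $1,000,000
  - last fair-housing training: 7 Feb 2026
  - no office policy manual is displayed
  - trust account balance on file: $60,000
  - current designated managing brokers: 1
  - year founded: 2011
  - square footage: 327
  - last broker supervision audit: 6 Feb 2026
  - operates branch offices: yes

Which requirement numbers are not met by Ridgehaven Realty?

1, 3, 4, 7, 8, 9, 10, 11

1. fair-housing training 65 days ago vs limit 60 → not met
2. licensed associate brokers 12 ≥ 8 → met
3. designated managing brokers 1 < 2 → not met
4. days trust account out of balance 8 > 7 → not met
5. advertising compliance review 246 days ago vs limit 270 → met
6. trust account balance $60,000 ≥ $60,000 → met
7. errors-and-omissions coverage $1,000,000 < $1,275,000 → not met
8. condition 'holds client earnest money' holds; broker supervision audit 66 days ago vs limit 60 → not met
9. trust-account reconciliation 759 days ago vs limit 540 → not met
10. office policy manual absent → not met
11. condition 'operates branch offices' holds; continuing education 82 days ago vs limit 60 → not met
Not met: 1, 3, 4, 7, 8, 9, 10, 11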